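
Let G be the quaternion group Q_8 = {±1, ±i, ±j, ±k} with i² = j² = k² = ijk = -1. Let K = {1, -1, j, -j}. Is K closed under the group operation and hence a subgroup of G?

|K| = 4 divides |G| = 8, consistent with Lagrange.
K contains the identity, every element's inverse is in K, and K is closed under ·: it is a subgroup.
In fact K = ⟨j⟩.

Yes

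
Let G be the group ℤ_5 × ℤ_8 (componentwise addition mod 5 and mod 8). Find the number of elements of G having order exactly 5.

4

An element (a,b) has order lcm(ord(a), ord(b)); count pairs with lcm equal to 5.
Enumerating gives 4 such elements.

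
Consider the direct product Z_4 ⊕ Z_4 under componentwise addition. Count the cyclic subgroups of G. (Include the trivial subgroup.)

10

A cyclic subgroup of order d is generated by each of its φ(d) elements of order d, so the cyclic subgroups of order d number (#elements of order d)/φ(d).
Cyclic subgroups by order — order 1: 1; order 2: 3; order 4: 6.
Total: 10.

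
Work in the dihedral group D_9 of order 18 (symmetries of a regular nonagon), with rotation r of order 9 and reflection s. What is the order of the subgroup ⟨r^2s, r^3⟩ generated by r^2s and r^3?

6

|⟨r^2s⟩| = 2 and |⟨r^3⟩| = 3, so |H| is a multiple of lcm(2, 3) = 6 and divides |G| = 18.
Closing under the operation: H = {e, r^3, r^6, r^2s, r^5s, r^8s}, so |H| = 6.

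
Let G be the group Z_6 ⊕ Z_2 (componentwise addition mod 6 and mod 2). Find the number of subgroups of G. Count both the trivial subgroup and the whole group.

10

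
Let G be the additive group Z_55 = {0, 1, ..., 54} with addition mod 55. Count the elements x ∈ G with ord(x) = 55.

In a cyclic group of order 55, the number of elements of order d (for d | 55) is φ(d).
φ(55) = 40.

40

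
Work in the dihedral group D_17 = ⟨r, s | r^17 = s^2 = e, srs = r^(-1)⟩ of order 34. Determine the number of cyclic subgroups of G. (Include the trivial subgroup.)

19

Each element a generates a cyclic subgroup ⟨a⟩; distinct elements may generate the same one (a cyclic group of order d has φ(d) generators).
Cyclic subgroups by order — order 1: 1; order 2: 17; order 17: 1.
Total: 19.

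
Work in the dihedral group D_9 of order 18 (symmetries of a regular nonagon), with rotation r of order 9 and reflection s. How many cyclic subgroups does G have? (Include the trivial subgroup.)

A cyclic subgroup of order d is generated by each of its φ(d) elements of order d, so the cyclic subgroups of order d number (#elements of order d)/φ(d).
Cyclic subgroups by order — order 1: 1; order 2: 9; order 3: 1; order 9: 1.
Total: 12.

12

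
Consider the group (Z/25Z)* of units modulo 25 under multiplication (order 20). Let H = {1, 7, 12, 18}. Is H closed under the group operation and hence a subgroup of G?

12 ∈ H but its inverse 23 ∉ H, so H is not a subgroup.

No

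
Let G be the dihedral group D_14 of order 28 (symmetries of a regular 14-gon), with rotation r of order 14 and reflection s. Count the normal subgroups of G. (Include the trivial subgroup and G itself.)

7

G has 28 subgroups. Checking conjugation-invariance by order — order 1: 1/1 normal; order 2: 1/15 normal; order 4: 0/7 normal; order 7: 1/1 normal; order 14: 3/3 normal; order 28: 1/1 normal.
Total normal subgroups: 7.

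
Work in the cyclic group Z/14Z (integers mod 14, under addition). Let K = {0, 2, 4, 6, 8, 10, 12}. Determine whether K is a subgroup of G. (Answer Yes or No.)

|K| = 7 divides |G| = 14, consistent with Lagrange.
K contains the identity, every element's inverse is in K, and K is closed under +: it is a subgroup.
In fact K = ⟨2⟩.

Yes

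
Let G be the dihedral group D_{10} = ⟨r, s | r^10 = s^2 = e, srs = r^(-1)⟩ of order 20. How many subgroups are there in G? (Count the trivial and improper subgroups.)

|G| = 20, so by Lagrange every subgroup order divides 20. Divisors: 1, 2, 4, 5, 10, 20.
Subgroups by order — order 1: 1; order 2: 11; order 4: 5; order 5: 1; order 10: 3; order 20: 1.
Total: 1 + 11 + 5 + 1 + 3 + 1 = 22.

22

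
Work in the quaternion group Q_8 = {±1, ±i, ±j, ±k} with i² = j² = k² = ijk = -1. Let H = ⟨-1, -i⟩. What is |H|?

|⟨-1⟩| = 2 and |⟨-i⟩| = 4, so |H| is a multiple of lcm(2, 4) = 4 and divides |G| = 8.
Closing under the operation: H = {1, -1, i, -i}, so |H| = 4.

4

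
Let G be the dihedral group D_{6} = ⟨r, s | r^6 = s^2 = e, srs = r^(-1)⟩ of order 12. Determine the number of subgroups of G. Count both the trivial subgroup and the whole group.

16

|G| = 12, so by Lagrange every subgroup order divides 12. Divisors: 1, 2, 3, 4, 6, 12.
Subgroups by order — order 1: 1; order 2: 7; order 3: 1; order 4: 3; order 6: 3; order 12: 1.
Total: 1 + 7 + 1 + 3 + 3 + 1 = 16.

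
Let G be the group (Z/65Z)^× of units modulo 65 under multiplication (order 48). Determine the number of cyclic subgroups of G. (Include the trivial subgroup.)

Each element a generates a cyclic subgroup ⟨a⟩; distinct elements may generate the same one (a cyclic group of order d has φ(d) generators).
Cyclic subgroups by order — order 1: 1; order 2: 3; order 3: 1; order 4: 6; order 6: 3; order 12: 6.
Total: 20.

20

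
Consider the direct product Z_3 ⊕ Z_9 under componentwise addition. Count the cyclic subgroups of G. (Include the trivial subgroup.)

8

Group the elements of G by the cyclic subgroup they generate; each cyclic subgroup of order d accounts for φ(d) elements.
Cyclic subgroups by order — order 1: 1; order 3: 4; order 9: 3.
Total: 8.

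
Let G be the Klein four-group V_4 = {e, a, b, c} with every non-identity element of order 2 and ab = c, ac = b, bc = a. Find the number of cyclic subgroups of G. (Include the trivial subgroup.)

4

A cyclic subgroup of order d is generated by each of its φ(d) elements of order d, so the cyclic subgroups of order d number (#elements of order d)/φ(d).
Cyclic subgroups by order — order 1: 1; order 2: 3.
Total: 4.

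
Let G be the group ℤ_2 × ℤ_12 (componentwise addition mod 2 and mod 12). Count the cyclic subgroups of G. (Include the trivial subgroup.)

12

Group the elements of G by the cyclic subgroup they generate; each cyclic subgroup of order d accounts for φ(d) elements.
Cyclic subgroups by order — order 1: 1; order 2: 3; order 3: 1; order 4: 2; order 6: 3; order 12: 2.
Total: 12.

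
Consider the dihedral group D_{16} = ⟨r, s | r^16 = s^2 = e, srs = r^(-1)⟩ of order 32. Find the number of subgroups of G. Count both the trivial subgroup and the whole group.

|G| = 32, so by Lagrange every subgroup order divides 32. Divisors: 1, 2, 4, 8, 16, 32.
Subgroups by order — order 1: 1; order 2: 17; order 4: 9; order 8: 5; order 16: 3; order 32: 1.
Total: 1 + 17 + 9 + 5 + 3 + 1 = 36.

36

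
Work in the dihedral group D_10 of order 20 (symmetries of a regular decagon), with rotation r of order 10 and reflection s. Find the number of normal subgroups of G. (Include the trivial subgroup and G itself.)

G has 22 subgroups. Checking conjugation-invariance by order — order 1: 1/1 normal; order 2: 1/11 normal; order 4: 0/5 normal; order 5: 1/1 normal; order 10: 3/3 normal; order 20: 1/1 normal.
Total normal subgroups: 7.

7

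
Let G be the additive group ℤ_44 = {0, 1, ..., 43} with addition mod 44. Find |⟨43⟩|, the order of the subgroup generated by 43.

44

In ℤ_44, the order of an element a is n/gcd(a, n).
gcd(43, 44) = 1, so |⟨43⟩| = 44/1 = 44.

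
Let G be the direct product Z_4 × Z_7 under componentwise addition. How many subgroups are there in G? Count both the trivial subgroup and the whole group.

|G| = 28, so by Lagrange every subgroup order divides 28. Divisors: 1, 2, 4, 7, 14, 28.
Subgroups by order — order 1: 1; order 2: 1; order 4: 1; order 7: 1; order 14: 1; order 28: 1.
Total: 1 + 1 + 1 + 1 + 1 + 1 = 6.

6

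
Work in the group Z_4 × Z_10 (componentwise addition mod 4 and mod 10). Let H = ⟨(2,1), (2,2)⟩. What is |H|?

20

|⟨(2,1)⟩| = 10 and |⟨(2,2)⟩| = 10, so |H| is a multiple of lcm(10, 10) = 10 and divides |G| = 40.
Closing under the operation: H = {(0,0), (0,1), (0,2), (0,3), (0,4), (0,5), (0,6), (0,7), (0,8), (0,9), (2,0), (2,1), (2,2), (2,3), (2,4), (2,5), (2,6), (2,7), (2,8), (2,9)}, so |H| = 20.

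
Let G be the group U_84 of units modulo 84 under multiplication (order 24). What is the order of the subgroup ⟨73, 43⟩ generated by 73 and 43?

12

|⟨73⟩| = 6 and |⟨43⟩| = 2, so |H| is a multiple of lcm(6, 2) = 6 and divides |G| = 24.
Closing under the operation: H = {1, 13, 19, 25, 31, 37, 43, 55, 61, 67, 73, 79}, so |H| = 12.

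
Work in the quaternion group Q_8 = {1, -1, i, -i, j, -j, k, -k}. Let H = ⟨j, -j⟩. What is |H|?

|⟨j⟩| = 4 and |⟨-j⟩| = 4, so |H| is a multiple of lcm(4, 4) = 4 and divides |G| = 8.
Closing under the operation: H = {1, -1, j, -j}, so |H| = 4.

4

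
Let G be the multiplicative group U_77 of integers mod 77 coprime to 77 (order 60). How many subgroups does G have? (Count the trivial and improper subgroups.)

20

|G| = 60, so by Lagrange every subgroup order divides 60. Divisors: 1, 2, 3, 4, 5, 6, 10, 12, 15, 20, 30, 60.
Subgroups by order — order 1: 1; order 2: 3; order 3: 1; order 4: 1; order 5: 1; order 6: 3; order 10: 3; order 12: 1; order 15: 1; order 20: 1; order 30: 3; order 60: 1.
Total: 1 + 3 + 1 + 1 + 1 + 3 + 3 + 1 + 1 + 1 + 3 + 1 = 20.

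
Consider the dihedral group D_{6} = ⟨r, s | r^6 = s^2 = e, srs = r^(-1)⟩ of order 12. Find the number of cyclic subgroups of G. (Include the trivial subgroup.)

10

A cyclic subgroup of order d is generated by each of its φ(d) elements of order d, so the cyclic subgroups of order d number (#elements of order d)/φ(d).
Cyclic subgroups by order — order 1: 1; order 2: 7; order 3: 1; order 6: 1.
Total: 10.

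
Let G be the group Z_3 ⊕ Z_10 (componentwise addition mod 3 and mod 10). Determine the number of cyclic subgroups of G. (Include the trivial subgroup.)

8

A cyclic subgroup of order d is generated by each of its φ(d) elements of order d, so the cyclic subgroups of order d number (#elements of order d)/φ(d).
Cyclic subgroups by order — order 1: 1; order 2: 1; order 3: 1; order 5: 1; order 6: 1; order 10: 1; order 15: 1; order 30: 1.
Total: 8.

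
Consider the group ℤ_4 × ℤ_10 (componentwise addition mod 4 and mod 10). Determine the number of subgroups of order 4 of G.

3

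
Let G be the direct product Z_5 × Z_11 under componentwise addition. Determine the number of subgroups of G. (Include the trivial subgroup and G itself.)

|G| = 55, so by Lagrange every subgroup order divides 55. Divisors: 1, 5, 11, 55.
Subgroups by order — order 1: 1; order 5: 1; order 11: 1; order 55: 1.
Total: 1 + 1 + 1 + 1 = 4.

4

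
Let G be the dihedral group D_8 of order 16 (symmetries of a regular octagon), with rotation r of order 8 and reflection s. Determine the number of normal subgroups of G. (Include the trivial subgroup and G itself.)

G has 19 subgroups. Checking conjugation-invariance by order — order 1: 1/1 normal; order 2: 1/9 normal; order 4: 1/5 normal; order 8: 3/3 normal; order 16: 1/1 normal.
Total normal subgroups: 7.

7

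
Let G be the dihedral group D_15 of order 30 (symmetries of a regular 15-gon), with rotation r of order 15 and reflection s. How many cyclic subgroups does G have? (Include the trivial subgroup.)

19

Group the elements of G by the cyclic subgroup they generate; each cyclic subgroup of order d accounts for φ(d) elements.
Cyclic subgroups by order — order 1: 1; order 2: 15; order 3: 1; order 5: 1; order 15: 1.
Total: 19.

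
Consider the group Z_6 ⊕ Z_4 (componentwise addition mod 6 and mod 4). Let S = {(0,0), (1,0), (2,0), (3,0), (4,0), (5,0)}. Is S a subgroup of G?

Yes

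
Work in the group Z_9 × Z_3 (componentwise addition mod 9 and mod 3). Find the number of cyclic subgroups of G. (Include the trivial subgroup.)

8

A cyclic subgroup of order d is generated by each of its φ(d) elements of order d, so the cyclic subgroups of order d number (#elements of order d)/φ(d).
Cyclic subgroups by order — order 1: 1; order 3: 4; order 9: 3.
Total: 8.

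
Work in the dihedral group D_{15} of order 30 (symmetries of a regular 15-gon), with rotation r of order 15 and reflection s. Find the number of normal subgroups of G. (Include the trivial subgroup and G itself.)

5

G has 28 subgroups. Checking conjugation-invariance by order — order 1: 1/1 normal; order 2: 0/15 normal; order 3: 1/1 normal; order 5: 1/1 normal; order 6: 0/5 normal; order 10: 0/3 normal; order 15: 1/1 normal; order 30: 1/1 normal.
Total normal subgroups: 5.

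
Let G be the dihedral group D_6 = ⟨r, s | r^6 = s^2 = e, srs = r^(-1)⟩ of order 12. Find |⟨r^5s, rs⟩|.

|⟨r^5s⟩| = 2 and |⟨rs⟩| = 2, so |H| is a multiple of lcm(2, 2) = 2 and divides |G| = 12.
Closing under the operation: H = {e, r^2, r^4, rs, r^3s, r^5s}, so |H| = 6.

6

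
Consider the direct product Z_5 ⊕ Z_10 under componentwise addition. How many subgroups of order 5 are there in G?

|G| = 50 and 5 | 50, so subgroups of order 5 are possible by Lagrange.
The subgroups of order 5 are: {(0,0), (0,2), (0,4), (0,6), (0,8)}; {(0,0), (1,0), (2,0), (3,0), (4,0)}; {(0,0), (1,2), (2,4), (3,6), (4,8)}; {(0,0), (1,4), (2,8), (3,2), (4,6)}; … (6 in all).
So G has 6 subgroups of order 5.

6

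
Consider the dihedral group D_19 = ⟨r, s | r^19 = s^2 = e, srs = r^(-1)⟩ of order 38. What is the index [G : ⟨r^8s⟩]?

|⟨r^8s⟩| = 2 and |G| = 38.
By Lagrange, [G : H] = |G|/|H| = 38/2 = 19.

19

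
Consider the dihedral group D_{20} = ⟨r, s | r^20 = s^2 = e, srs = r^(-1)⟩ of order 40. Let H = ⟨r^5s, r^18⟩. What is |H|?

20

|⟨r^5s⟩| = 2 and |⟨r^18⟩| = 10, so |H| is a multiple of lcm(2, 10) = 10 and divides |G| = 40.
Closing under the operation: H = {e, r^2, r^4, r^6, r^8, r^10, r^12, r^14, r^16, r^18, rs, r^3s, r^5s, r^7s, r^9s, r^11s, r^13s, r^15s, r^17s, r^19s}, so |H| = 20.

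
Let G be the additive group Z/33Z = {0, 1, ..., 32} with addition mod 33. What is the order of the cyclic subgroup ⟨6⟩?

11

In Z/33Z, the order of an element a is n/gcd(a, n).
gcd(6, 33) = 3, so |⟨6⟩| = 33/3 = 11.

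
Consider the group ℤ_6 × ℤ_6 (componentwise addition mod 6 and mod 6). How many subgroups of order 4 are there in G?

|G| = 36 and 4 | 36, so subgroups of order 4 are possible by Lagrange.
The subgroups of order 4 are: {(0,0), (0,3), (3,0), (3,3)}.
So G has 1 subgroup of order 4.

1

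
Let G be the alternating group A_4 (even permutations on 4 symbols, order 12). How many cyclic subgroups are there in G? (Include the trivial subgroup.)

8

Each element a generates a cyclic subgroup ⟨a⟩; distinct elements may generate the same one (a cyclic group of order d has φ(d) generators).
Cyclic subgroups by order — order 1: 1; order 2: 3; order 3: 4.
Total: 8.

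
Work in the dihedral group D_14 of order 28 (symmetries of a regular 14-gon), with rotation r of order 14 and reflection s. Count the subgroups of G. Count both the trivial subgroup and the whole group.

|G| = 28, so by Lagrange every subgroup order divides 28. Divisors: 1, 2, 4, 7, 14, 28.
Subgroups by order — order 1: 1; order 2: 15; order 4: 7; order 7: 1; order 14: 3; order 28: 1.
Total: 1 + 15 + 7 + 1 + 3 + 1 = 28.

28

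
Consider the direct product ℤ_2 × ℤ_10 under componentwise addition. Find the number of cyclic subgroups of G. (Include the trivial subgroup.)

Group the elements of G by the cyclic subgroup they generate; each cyclic subgroup of order d accounts for φ(d) elements.
Cyclic subgroups by order — order 1: 1; order 2: 3; order 5: 1; order 10: 3.
Total: 8.

8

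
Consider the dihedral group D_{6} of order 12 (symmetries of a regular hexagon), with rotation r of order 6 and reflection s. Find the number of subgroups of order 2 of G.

7

|G| = 12 and 2 | 12, so subgroups of order 2 are possible by Lagrange.
The subgroups of order 2 are: {e, r^2s}; {e, r^3}; {e, r^3s}; {e, r^4s}; … (7 in all).
So G has 7 subgroups of order 2.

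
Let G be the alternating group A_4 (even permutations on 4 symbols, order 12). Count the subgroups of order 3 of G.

4

|G| = 12 and 3 | 12, so subgroups of order 3 are possible by Lagrange.
The subgroups of order 3 are: {e, (1 2 3), (1 3 2)}; {e, (1 2 4), (1 4 2)}; {e, (1 3 4), (1 4 3)}; {e, (2 3 4), (2 4 3)}.
So G has 4 subgroups of order 3.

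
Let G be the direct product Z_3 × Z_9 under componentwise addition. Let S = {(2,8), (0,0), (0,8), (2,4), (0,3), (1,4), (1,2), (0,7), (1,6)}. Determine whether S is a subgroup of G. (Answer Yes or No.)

(0,7) ∈ S but its inverse (0,2) ∉ S, so S is not a subgroup.

No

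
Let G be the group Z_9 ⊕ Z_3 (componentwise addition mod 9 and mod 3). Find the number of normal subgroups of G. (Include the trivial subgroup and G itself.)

G is abelian, so every subgroup is normal.
G has 10 subgroups in total, hence 10 normal subgroups.

10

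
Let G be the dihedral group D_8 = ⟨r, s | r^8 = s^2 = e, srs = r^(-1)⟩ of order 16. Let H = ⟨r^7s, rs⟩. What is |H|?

|⟨r^7s⟩| = 2 and |⟨rs⟩| = 2, so |H| is a multiple of lcm(2, 2) = 2 and divides |G| = 16.
Closing under the operation: H = {e, r^2, r^4, r^6, rs, r^3s, r^5s, r^7s}, so |H| = 8.

8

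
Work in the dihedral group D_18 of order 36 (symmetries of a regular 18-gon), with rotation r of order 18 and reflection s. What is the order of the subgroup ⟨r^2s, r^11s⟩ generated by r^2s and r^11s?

|⟨r^2s⟩| = 2 and |⟨r^11s⟩| = 2, so |H| is a multiple of lcm(2, 2) = 2 and divides |G| = 36.
Closing under the operation: H = {e, r^9, r^2s, r^11s}, so |H| = 4.

4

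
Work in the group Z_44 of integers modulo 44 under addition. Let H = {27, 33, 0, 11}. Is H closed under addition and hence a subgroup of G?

No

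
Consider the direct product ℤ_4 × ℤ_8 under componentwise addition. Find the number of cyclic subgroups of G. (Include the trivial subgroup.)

14

Each element a generates a cyclic subgroup ⟨a⟩; distinct elements may generate the same one (a cyclic group of order d has φ(d) generators).
Cyclic subgroups by order — order 1: 1; order 2: 3; order 4: 6; order 8: 4.
Total: 14.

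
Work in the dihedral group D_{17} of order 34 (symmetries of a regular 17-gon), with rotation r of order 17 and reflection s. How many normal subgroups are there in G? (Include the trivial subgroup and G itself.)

G has 20 subgroups. Checking conjugation-invariance by order — order 1: 1/1 normal; order 2: 0/17 normal; order 17: 1/1 normal; order 34: 1/1 normal.
Total normal subgroups: 3.

3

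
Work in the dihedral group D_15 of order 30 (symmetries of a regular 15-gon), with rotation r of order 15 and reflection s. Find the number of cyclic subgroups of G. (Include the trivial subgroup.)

19

A cyclic subgroup of order d is generated by each of its φ(d) elements of order d, so the cyclic subgroups of order d number (#elements of order d)/φ(d).
Cyclic subgroups by order — order 1: 1; order 2: 15; order 3: 1; order 5: 1; order 15: 1.
Total: 19.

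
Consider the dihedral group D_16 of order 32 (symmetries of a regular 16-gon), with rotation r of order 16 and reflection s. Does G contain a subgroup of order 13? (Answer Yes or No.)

13 does not divide |G| = 32, so by Lagrange no subgroup of order 13 exists.

No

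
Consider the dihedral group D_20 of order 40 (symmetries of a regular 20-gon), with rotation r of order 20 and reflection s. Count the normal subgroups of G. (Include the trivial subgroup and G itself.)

G has 48 subgroups. Checking conjugation-invariance by order — order 1: 1/1 normal; order 2: 1/21 normal; order 4: 1/11 normal; order 5: 1/1 normal; order 8: 0/5 normal; order 10: 1/5 normal; order 20: 3/3 normal; order 40: 1/1 normal.
Total normal subgroups: 9.

9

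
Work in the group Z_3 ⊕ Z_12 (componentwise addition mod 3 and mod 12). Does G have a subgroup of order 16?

16 does not divide |G| = 36, so by Lagrange no subgroup of order 16 exists.

No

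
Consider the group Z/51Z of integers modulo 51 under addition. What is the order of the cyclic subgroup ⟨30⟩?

In Z/51Z, the order of an element a is n/gcd(a, n).
gcd(30, 51) = 3, so |⟨30⟩| = 51/3 = 17.

17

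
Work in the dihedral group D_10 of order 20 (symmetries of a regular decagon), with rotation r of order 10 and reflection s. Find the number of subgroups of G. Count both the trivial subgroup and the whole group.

|G| = 20, so by Lagrange every subgroup order divides 20. Divisors: 1, 2, 4, 5, 10, 20.
Subgroups by order — order 1: 1; order 2: 11; order 4: 5; order 5: 1; order 10: 3; order 20: 1.
Total: 1 + 11 + 5 + 1 + 3 + 1 = 22.

22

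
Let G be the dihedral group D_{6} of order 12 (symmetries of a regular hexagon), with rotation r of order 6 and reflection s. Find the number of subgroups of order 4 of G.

3

|G| = 12 and 4 | 12, so subgroups of order 4 are possible by Lagrange.
The subgroups of order 4 are: {e, r^3, r^2s, r^5s}; {e, r^3, s, r^3s}; {e, r^3, rs, r^4s}.
So G has 3 subgroups of order 4.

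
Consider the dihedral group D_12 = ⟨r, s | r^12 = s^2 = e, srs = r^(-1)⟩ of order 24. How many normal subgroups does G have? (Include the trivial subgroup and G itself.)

9

G has 34 subgroups. Checking conjugation-invariance by order — order 1: 1/1 normal; order 2: 1/13 normal; order 3: 1/1 normal; order 4: 1/7 normal; order 6: 1/5 normal; order 8: 0/3 normal; order 12: 3/3 normal; order 24: 1/1 normal.
Total normal subgroups: 9.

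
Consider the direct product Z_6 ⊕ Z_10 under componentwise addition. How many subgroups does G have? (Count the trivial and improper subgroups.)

|G| = 60, so by Lagrange every subgroup order divides 60. Divisors: 1, 2, 3, 4, 5, 6, 10, 12, 15, 20, 30, 60.
Subgroups by order — order 1: 1; order 2: 3; order 3: 1; order 4: 1; order 5: 1; order 6: 3; order 10: 3; order 12: 1; order 15: 1; order 20: 1; order 30: 3; order 60: 1.
Total: 1 + 3 + 1 + 1 + 1 + 3 + 3 + 1 + 1 + 1 + 3 + 1 = 20.

20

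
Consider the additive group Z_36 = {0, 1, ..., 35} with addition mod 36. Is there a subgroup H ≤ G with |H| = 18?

18 | 36. A subgroup of order 18 is {0, 2, 4, 6, 8, 10, 12, 14, 16, 18, 20, 22, 24, 26, 28, 30, 32, 34}.

Yes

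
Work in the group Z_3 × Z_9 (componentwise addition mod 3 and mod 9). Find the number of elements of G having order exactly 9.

18

An element (a,b) has order lcm(ord(a), ord(b)); count pairs with lcm equal to 9.
Enumerating gives 18 such elements.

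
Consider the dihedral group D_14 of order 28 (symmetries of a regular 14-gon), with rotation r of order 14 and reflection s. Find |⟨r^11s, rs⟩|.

|⟨r^11s⟩| = 2 and |⟨rs⟩| = 2, so |H| is a multiple of lcm(2, 2) = 2 and divides |G| = 28.
Closing under the operation: H = {e, r^2, r^4, r^6, r^8, r^10, r^12, rs, r^3s, r^5s, r^7s, r^9s, r^11s, r^13s}, so |H| = 14.

14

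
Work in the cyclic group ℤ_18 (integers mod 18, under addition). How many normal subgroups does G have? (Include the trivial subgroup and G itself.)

G is abelian, so every subgroup is normal.
G has 6 subgroups in total, hence 6 normal subgroups.

6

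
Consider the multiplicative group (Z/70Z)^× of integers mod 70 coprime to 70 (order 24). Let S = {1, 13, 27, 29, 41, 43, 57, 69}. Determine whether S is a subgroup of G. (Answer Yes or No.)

|S| = 8 divides |G| = 24, consistent with Lagrange.
S contains the identity, every element's inverse is in S, and S is closed under ·: it is a subgroup.

Yes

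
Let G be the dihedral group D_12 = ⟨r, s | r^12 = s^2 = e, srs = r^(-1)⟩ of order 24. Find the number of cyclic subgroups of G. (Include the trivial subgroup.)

A cyclic subgroup of order d is generated by each of its φ(d) elements of order d, so the cyclic subgroups of order d number (#elements of order d)/φ(d).
Cyclic subgroups by order — order 1: 1; order 2: 13; order 3: 1; order 4: 1; order 6: 1; order 12: 1.
Total: 18.

18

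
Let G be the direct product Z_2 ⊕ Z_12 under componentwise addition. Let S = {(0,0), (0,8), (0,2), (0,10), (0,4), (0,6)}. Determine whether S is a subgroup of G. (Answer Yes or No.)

Yes

|S| = 6 divides |G| = 24, consistent with Lagrange.
S contains the identity, every element's inverse is in S, and S is closed under +: it is a subgroup.
In fact S = ⟨(0,2)⟩.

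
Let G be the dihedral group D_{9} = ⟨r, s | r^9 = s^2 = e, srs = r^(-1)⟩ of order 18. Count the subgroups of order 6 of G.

3

|G| = 18 and 6 | 18, so subgroups of order 6 are possible by Lagrange.
The subgroups of order 6 are: {e, r^3, r^6, r^2s, r^5s, r^8s}; {e, r^3, r^6, s, r^3s, r^6s}; {e, r^3, r^6, rs, r^4s, r^7s}.
So G has 3 subgroups of order 6.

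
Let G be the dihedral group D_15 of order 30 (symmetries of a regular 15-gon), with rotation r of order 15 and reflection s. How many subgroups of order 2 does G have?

|G| = 30 and 2 | 30, so subgroups of order 2 are possible by Lagrange.
The subgroups of order 2 are: {e, r^10s}; {e, r^11s}; {e, r^12s}; {e, r^13s}; … (15 in all).
So G has 15 subgroups of order 2.

15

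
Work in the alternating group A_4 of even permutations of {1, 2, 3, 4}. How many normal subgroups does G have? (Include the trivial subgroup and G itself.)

3

G has 10 subgroups. Checking conjugation-invariance by order — order 1: 1/1 normal; order 2: 0/3 normal; order 3: 0/4 normal; order 4: 1/1 normal; order 12: 1/1 normal.
Total normal subgroups: 3.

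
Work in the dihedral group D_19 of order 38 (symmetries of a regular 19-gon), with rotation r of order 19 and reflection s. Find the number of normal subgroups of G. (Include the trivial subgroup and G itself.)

3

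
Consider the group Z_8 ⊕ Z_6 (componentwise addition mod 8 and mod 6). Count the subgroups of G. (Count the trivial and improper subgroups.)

22

|G| = 48, so by Lagrange every subgroup order divides 48. Divisors: 1, 2, 3, 4, 6, 8, 12, 16, 24, 48.
Subgroups by order — order 1: 1; order 2: 3; order 3: 1; order 4: 3; order 6: 3; order 8: 3; order 12: 3; order 16: 1; order 24: 3; order 48: 1.
Total: 1 + 3 + 1 + 3 + 3 + 3 + 3 + 1 + 3 + 1 = 22.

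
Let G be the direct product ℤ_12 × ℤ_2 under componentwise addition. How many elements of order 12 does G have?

8

An element (a,b) has order lcm(ord(a), ord(b)); count pairs with lcm equal to 12.
Enumerating gives 8 such elements.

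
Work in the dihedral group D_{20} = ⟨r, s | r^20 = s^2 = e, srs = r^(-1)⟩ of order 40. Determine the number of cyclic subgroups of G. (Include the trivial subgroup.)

26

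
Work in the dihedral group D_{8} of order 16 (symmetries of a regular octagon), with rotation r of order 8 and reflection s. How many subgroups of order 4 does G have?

5

|G| = 16 and 4 | 16, so subgroups of order 4 are possible by Lagrange.
The subgroups of order 4 are: {e, r^2, r^4, r^6}; {e, r^4, r^2s, r^6s}; {e, r^4, r^3s, r^7s}; {e, r^4, s, r^4s}; … (5 in all).
So G has 5 subgroups of order 4.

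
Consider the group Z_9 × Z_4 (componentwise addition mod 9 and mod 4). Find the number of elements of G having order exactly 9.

An element (a,b) has order lcm(ord(a), ord(b)); count pairs with lcm equal to 9.
Enumerating gives 6 such elements.

6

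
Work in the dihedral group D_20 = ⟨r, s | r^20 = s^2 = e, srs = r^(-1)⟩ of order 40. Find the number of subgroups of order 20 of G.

|G| = 40 and 20 | 40, so subgroups of order 20 are possible by Lagrange.
The subgroups of order 20 are: {e, r, r^2, r^3, r^4, r^5, r^6, r^7, r^8, r^9, r^10, r^11, r^12, r^13, r^14, r^15, r^16, r^17, r^18, r^19}; {e, r^2, r^4, r^6, r^8, r^10, r^12, r^14, r^16, r^18, s, r^2s, r^4s, r^6s, r^8s, r^10s, r^12s, r^14s, r^16s, r^18s}; {e, r^2, r^4, r^6, r^8, r^10, r^12, r^14, r^16, r^18, rs, r^3s, r^5s, r^7s, r^9s, r^11s, r^13s, r^15s, r^17s, r^19s}.
So G has 3 subgroups of order 20.

3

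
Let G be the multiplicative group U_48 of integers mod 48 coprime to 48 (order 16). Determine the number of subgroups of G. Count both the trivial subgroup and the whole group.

|G| = 16, so by Lagrange every subgroup order divides 16. Divisors: 1, 2, 4, 8, 16.
Subgroups by order — order 1: 1; order 2: 7; order 4: 11; order 8: 7; order 16: 1.
Total: 1 + 7 + 11 + 7 + 1 = 27.

27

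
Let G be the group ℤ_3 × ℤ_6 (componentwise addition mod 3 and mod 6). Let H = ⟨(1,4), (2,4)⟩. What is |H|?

9

|⟨(1,4)⟩| = 3 and |⟨(2,4)⟩| = 3, so |H| is a multiple of lcm(3, 3) = 3 and divides |G| = 18.
Closing under the operation: H = {(0,0), (0,2), (0,4), (1,0), (1,2), (1,4), (2,0), (2,2), (2,4)}, so |H| = 9.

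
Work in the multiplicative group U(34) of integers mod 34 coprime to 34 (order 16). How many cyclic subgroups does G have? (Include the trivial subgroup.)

Each element a generates a cyclic subgroup ⟨a⟩; distinct elements may generate the same one (a cyclic group of order d has φ(d) generators).
Cyclic subgroups by order — order 1: 1; order 2: 1; order 4: 1; order 8: 1; order 16: 1.
Total: 5.

5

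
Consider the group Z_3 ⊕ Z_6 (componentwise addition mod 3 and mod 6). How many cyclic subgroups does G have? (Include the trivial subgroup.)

Group the elements of G by the cyclic subgroup they generate; each cyclic subgroup of order d accounts for φ(d) elements.
Cyclic subgroups by order — order 1: 1; order 2: 1; order 3: 4; order 6: 4.
Total: 10.

10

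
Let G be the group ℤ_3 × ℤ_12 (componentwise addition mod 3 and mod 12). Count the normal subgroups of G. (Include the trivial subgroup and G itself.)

G is abelian, so every subgroup is normal.
G has 18 subgroups in total, hence 18 normal subgroups.

18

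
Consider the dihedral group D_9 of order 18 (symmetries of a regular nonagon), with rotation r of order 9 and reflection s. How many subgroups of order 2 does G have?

9

|G| = 18 and 2 | 18, so subgroups of order 2 are possible by Lagrange.
The subgroups of order 2 are: {e, r^2s}; {e, r^3s}; {e, r^4s}; {e, r^5s}; … (9 in all).
So G has 9 subgroups of order 2.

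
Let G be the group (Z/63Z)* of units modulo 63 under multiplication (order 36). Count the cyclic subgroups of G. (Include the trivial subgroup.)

20

Each element a generates a cyclic subgroup ⟨a⟩; distinct elements may generate the same one (a cyclic group of order d has φ(d) generators).
Cyclic subgroups by order — order 1: 1; order 2: 3; order 3: 4; order 6: 12.
Total: 20.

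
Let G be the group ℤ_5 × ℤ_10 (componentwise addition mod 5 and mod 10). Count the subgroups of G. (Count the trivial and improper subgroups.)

|G| = 50, so by Lagrange every subgroup order divides 50. Divisors: 1, 2, 5, 10, 25, 50.
Subgroups by order — order 1: 1; order 2: 1; order 5: 6; order 10: 6; order 25: 1; order 50: 1.
Total: 1 + 1 + 6 + 6 + 1 + 1 = 16.

16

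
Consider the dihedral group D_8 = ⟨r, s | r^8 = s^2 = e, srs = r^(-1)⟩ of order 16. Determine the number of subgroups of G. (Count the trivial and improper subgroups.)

19

|G| = 16, so by Lagrange every subgroup order divides 16. Divisors: 1, 2, 4, 8, 16.
Subgroups by order — order 1: 1; order 2: 9; order 4: 5; order 8: 3; order 16: 1.
Total: 1 + 9 + 5 + 3 + 1 = 19.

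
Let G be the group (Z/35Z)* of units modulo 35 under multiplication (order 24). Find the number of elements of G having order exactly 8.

No element of G has order 8 (even though 8 | 24).

0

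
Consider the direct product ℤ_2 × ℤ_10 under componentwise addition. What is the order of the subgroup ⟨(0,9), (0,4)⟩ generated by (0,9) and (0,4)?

10

|⟨(0,9)⟩| = 10 and |⟨(0,4)⟩| = 5, so |H| is a multiple of lcm(10, 5) = 10 and divides |G| = 20.
Closing under the operation: H = {(0,0), (0,1), (0,2), (0,3), (0,4), (0,5), (0,6), (0,7), (0,8), (0,9)}, so |H| = 10.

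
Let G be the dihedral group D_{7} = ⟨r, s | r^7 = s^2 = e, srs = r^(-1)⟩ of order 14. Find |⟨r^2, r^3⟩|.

7

|⟨r^2⟩| = 7 and |⟨r^3⟩| = 7, so |H| is a multiple of lcm(7, 7) = 7 and divides |G| = 14.
Closing under the operation: H = {e, r, r^2, r^3, r^4, r^5, r^6}, so |H| = 7.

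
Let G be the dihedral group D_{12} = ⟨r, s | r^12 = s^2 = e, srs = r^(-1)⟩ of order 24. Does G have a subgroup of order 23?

No

23 does not divide |G| = 24, so by Lagrange no subgroup of order 23 exists.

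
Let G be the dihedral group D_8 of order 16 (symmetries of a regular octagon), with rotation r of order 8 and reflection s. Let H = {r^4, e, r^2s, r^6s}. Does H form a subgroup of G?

|H| = 4 divides |G| = 16, consistent with Lagrange.
H contains the identity, every element's inverse is in H, and H is closed under ·: it is a subgroup.

Yes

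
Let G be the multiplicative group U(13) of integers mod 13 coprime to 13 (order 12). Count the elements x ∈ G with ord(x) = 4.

2

The elements of order 4 are: 5, 8.
That's 2.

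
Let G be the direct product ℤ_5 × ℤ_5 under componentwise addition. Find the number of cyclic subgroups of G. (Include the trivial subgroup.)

Each element a generates a cyclic subgroup ⟨a⟩; distinct elements may generate the same one (a cyclic group of order d has φ(d) generators).
Cyclic subgroups by order — order 1: 1; order 5: 6.
Total: 7.

7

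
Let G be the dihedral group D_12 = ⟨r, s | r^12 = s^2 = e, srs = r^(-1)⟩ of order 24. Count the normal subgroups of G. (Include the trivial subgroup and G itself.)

G has 34 subgroups. Checking conjugation-invariance by order — order 1: 1/1 normal; order 2: 1/13 normal; order 3: 1/1 normal; order 4: 1/7 normal; order 6: 1/5 normal; order 8: 0/3 normal; order 12: 3/3 normal; order 24: 1/1 normal.
Total normal subgroups: 9.

9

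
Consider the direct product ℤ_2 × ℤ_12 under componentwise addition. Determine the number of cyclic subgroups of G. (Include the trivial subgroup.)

12

A cyclic subgroup of order d is generated by each of its φ(d) elements of order d, so the cyclic subgroups of order d number (#elements of order d)/φ(d).
Cyclic subgroups by order — order 1: 1; order 2: 3; order 3: 1; order 4: 2; order 6: 3; order 12: 2.
Total: 12.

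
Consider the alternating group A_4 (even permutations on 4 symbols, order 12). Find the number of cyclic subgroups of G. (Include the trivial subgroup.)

8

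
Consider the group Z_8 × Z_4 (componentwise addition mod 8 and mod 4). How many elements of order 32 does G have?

0

An element (a,b) has order lcm(ord(a), ord(b)); count pairs with lcm equal to 32.
Enumerating gives 0 such elements.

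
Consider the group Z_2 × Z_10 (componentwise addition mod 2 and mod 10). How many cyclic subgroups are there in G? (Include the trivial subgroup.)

8

Each element a generates a cyclic subgroup ⟨a⟩; distinct elements may generate the same one (a cyclic group of order d has φ(d) generators).
Cyclic subgroups by order — order 1: 1; order 2: 3; order 5: 1; order 10: 3.
Total: 8.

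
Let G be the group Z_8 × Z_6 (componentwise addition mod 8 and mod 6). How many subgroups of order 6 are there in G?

3

|G| = 48 and 6 | 48, so subgroups of order 6 are possible by Lagrange.
The subgroups of order 6 are: {(0,0), (0,1), (0,2), (0,3), (0,4), (0,5)}; {(0,0), (0,2), (0,4), (4,0), (4,2), (4,4)}; {(0,0), (0,2), (0,4), (4,1), (4,3), (4,5)}.
So G has 3 subgroups of order 6.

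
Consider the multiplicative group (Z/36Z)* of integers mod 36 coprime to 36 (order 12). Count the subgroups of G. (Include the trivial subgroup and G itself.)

|G| = 12, so by Lagrange every subgroup order divides 12. Divisors: 1, 2, 3, 4, 6, 12.
Subgroups by order — order 1: 1; order 2: 3; order 3: 1; order 4: 1; order 6: 3; order 12: 1.
Total: 1 + 3 + 1 + 1 + 3 + 1 = 10.

10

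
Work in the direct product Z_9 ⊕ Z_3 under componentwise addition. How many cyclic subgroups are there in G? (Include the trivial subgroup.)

8

Each element a generates a cyclic subgroup ⟨a⟩; distinct elements may generate the same one (a cyclic group of order d has φ(d) generators).
Cyclic subgroups by order — order 1: 1; order 3: 4; order 9: 3.
Total: 8.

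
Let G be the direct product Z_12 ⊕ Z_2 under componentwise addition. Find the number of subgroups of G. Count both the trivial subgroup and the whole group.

16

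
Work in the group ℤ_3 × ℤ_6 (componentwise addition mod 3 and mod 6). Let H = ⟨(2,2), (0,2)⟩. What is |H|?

9

|⟨(2,2)⟩| = 3 and |⟨(0,2)⟩| = 3, so |H| is a multiple of lcm(3, 3) = 3 and divides |G| = 18.
Closing under the operation: H = {(0,0), (0,2), (0,4), (1,0), (1,2), (1,4), (2,0), (2,2), (2,4)}, so |H| = 9.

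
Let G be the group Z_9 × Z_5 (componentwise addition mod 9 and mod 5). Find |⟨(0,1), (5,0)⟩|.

45

|⟨(0,1)⟩| = 5 and |⟨(5,0)⟩| = 9, so |H| is a multiple of lcm(5, 9) = 45 and divides |G| = 45.
Closing {(0,1), (5,0)} under the group operation gives all of G, so |H| = 45.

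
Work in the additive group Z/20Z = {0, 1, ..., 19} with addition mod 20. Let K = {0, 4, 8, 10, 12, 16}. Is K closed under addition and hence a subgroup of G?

|K| = 6 does not divide |G| = 20, so by Lagrange K is not a subgroup.

No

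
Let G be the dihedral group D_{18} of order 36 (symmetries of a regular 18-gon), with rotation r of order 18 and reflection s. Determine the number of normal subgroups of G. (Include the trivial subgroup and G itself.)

9

G has 45 subgroups. Checking conjugation-invariance by order — order 1: 1/1 normal; order 2: 1/19 normal; order 3: 1/1 normal; order 4: 0/9 normal; order 6: 1/7 normal; order 9: 1/1 normal; order 12: 0/3 normal; order 18: 3/3 normal; order 36: 1/1 normal.
Total normal subgroups: 9.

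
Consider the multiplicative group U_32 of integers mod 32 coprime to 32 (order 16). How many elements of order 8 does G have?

8

The elements of order 8 are: 3, 5, 11, 13, 19, 21, 27, 29.
That's 8.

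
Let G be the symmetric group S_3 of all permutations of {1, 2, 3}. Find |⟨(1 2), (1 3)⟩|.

6

|⟨(1 2)⟩| = 2 and |⟨(1 3)⟩| = 2, so |H| is a multiple of lcm(2, 2) = 2 and divides |G| = 6.
Closing {(1 2), (1 3)} under the group operation gives all of G, so |H| = 6.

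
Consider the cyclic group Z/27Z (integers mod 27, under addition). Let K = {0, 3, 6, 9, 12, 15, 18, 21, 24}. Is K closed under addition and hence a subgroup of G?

Yes

|K| = 9 divides |G| = 27, consistent with Lagrange.
K contains the identity, every element's inverse is in K, and K is closed under +: it is a subgroup.
In fact K = ⟨3⟩.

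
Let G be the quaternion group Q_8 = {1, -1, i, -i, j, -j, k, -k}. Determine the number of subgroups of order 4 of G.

|G| = 8 and 4 | 8, so subgroups of order 4 are possible by Lagrange.
The subgroups of order 4 are: {1, -1, i, -i}; {1, -1, j, -j}; {1, -1, k, -k}.
So G has 3 subgroups of order 4.

3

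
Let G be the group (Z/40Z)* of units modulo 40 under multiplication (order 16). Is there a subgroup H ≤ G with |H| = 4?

4 | 16. A subgroup of order 4 is {1, 9, 11, 19}.

Yes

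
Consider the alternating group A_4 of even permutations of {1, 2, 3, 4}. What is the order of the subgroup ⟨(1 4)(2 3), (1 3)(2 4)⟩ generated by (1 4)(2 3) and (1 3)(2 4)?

4

|⟨(1 4)(2 3)⟩| = 2 and |⟨(1 3)(2 4)⟩| = 2, so |H| is a multiple of lcm(2, 2) = 2 and divides |G| = 12.
Closing under the operation: H = {e, (1 2)(3 4), (1 3)(2 4), (1 4)(2 3)}, so |H| = 4.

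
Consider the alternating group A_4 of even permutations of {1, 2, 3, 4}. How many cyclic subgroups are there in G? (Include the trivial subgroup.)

Group the elements of G by the cyclic subgroup they generate; each cyclic subgroup of order d accounts for φ(d) elements.
Cyclic subgroups by order — order 1: 1; order 2: 3; order 3: 4.
Total: 8.

8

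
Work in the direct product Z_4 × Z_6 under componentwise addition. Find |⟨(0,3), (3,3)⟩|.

|⟨(0,3)⟩| = 2 and |⟨(3,3)⟩| = 4, so |H| is a multiple of lcm(2, 4) = 4 and divides |G| = 24.
Closing under the operation: H = {(0,0), (0,3), (1,0), (1,3), (2,0), (2,3), (3,0), (3,3)}, so |H| = 8.

8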